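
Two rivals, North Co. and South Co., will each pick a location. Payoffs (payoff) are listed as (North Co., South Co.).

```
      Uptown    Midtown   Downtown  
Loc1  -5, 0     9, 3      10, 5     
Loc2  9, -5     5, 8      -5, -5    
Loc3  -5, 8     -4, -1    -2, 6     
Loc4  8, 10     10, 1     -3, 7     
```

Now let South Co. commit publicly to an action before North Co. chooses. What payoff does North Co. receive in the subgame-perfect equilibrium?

North Co. best-responds to each possible South Co. move:
- Uptown: North Co. compares -5, 9, -5, 8 and picks Loc2; South Co. would get -5.
- Midtown: North Co. compares 9, 5, -4, 10 and picks Loc4; South Co. would get 1.
- Downtown: North Co. compares 10, -5, -2, -3 and picks Loc1; South Co. would get 5.
Among -5, 1, 5, the best is 5 at Downtown. Subgame-perfect outcome: (Loc1, Downtown) with payoffs (10, 5).

10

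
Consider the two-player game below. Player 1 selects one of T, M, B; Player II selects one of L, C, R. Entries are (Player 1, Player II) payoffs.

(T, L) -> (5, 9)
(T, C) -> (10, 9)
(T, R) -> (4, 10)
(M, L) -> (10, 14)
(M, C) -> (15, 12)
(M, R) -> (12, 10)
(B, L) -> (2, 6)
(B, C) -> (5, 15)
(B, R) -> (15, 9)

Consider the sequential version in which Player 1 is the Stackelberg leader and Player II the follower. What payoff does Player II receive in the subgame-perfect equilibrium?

Solve by backward induction (Player 1 leads).
- T: Player II compares 9, 9, 10 and picks R; Player 1 would get 4.
- M: Player II compares 14, 12, 10 and picks L; Player 1 would get 10.
- B: Player II compares 6, 15, 9 and picks C; Player 1 would get 5.
Maximizing over 4, 10, 5, Player 1 chooses M. Subgame-perfect outcome: (M, L) with payoffs (10, 14).

14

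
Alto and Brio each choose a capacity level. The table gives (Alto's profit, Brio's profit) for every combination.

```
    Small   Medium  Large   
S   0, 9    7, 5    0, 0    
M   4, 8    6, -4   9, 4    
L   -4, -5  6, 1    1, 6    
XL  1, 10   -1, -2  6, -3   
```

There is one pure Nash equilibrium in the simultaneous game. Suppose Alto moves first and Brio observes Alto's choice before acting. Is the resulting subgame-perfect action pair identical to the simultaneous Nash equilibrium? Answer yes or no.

Backward induction with Alto moving first.
- S: BR = Small, leader payoff 0.
- M: BR = Small, leader payoff 4.
- L: BR = Large, leader payoff 1.
- XL: BR = Small, leader payoff 1.
Maximizing over 0, 4, 1, 1, Alto chooses M. Subgame-perfect outcome: (M, Small) with payoffs (4, 8).
Now find the simultaneous Nash equilibrium.
Alto's best replies: Small→M; Medium→S; Large→M.
Brio's best replies: S→Small; M→Small; L→Large; XL→Small.
Only (M, Small) has each player best-responding; Nash payoffs (4, 8).
Sequential outcome (M, Small) coincides with the Nash profile (M, Small).

yes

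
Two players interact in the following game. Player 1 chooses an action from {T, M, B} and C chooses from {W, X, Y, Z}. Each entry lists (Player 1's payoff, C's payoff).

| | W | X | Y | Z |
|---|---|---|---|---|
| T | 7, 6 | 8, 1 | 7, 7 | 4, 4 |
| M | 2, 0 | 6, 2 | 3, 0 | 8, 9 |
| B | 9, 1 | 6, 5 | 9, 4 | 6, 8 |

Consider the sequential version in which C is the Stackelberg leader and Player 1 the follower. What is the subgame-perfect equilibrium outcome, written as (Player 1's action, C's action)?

Backward induction with C moving first.
- W → Player 1 plays B (best of 7, 2, 9); C gets 1.
- X → Player 1 plays T (best of 8, 6, 6); C gets 1.
- Y → Player 1 plays B (best of 7, 3, 9); C gets 4.
- Z → Player 1 plays M (best of 4, 8, 6); C gets 9.
Among 1, 1, 4, 9, the best is 9 at Z. Subgame-perfect outcome: (M, Z) with payoffs (8, 9).

(M, Z)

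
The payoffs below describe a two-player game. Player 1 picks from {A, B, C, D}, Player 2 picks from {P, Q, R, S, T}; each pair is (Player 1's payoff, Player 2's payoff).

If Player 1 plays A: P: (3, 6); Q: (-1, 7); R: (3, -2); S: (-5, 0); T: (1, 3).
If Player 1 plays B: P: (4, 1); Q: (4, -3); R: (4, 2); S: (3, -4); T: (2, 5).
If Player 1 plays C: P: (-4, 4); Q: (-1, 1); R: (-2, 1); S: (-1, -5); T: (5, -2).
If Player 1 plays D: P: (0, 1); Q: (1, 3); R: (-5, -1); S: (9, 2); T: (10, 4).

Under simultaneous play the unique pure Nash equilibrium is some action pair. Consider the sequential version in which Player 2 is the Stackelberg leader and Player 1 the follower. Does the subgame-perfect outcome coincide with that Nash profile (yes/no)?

yes

Backward induction with Player 2 moving first.
- P → Player 1 plays B (best of 3, 4, -4, 0); Player 2 gets 1.
- Q → Player 1 plays B (best of -1, 4, -1, 1); Player 2 gets -3.
- R → Player 1 plays B (best of 3, 4, -2, -5); Player 2 gets 2.
- S → Player 1 plays D (best of -5, 3, -1, 9); Player 2 gets 2.
- T → Player 1 plays D (best of 1, 2, 5, 10); Player 2 gets 4.
Maximizing over 1, -3, 2, 2, 4, Player 2 chooses T. Subgame-perfect outcome: (D, T) with payoffs (10, 4).
Now find the simultaneous Nash equilibrium.
Player 1's best replies: P→B; Q→B; R→B; S→D; T→D.
Player 2's best replies: A→Q; B→T; C→P; D→T.
Only (D, T) has each player best-responding; Nash payoffs (10, 4).
Sequential outcome (D, T) coincides with the Nash profile (D, T).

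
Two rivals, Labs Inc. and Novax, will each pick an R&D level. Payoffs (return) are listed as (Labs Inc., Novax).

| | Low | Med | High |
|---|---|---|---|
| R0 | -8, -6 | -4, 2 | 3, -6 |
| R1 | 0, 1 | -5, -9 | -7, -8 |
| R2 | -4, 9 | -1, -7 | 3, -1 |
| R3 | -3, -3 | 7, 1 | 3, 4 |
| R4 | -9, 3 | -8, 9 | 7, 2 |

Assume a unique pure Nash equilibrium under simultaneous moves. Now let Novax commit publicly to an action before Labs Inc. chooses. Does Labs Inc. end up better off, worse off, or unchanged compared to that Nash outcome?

Solve by backward induction (Novax leads).
- Low → Labs Inc. plays R1 (best of -8, 0, -4, -3, -9); Novax gets 1.
- Med → Labs Inc. plays R3 (best of -4, -5, -1, 7, -8); Novax gets 1.
- High → Labs Inc. plays R4 (best of 3, -7, 3, 3, 7); Novax gets 2.
Among 1, 1, 2, the best is 2 at High. Subgame-perfect outcome: (R4, High) with payoffs (7, 2).
For the simultaneous game, intersect best replies.
Labs Inc.'s best replies: Low→R1; Med→R3; High→R4.
Novax's best replies: R0→Med; R1→Low; R2→Low; R3→High; R4→Med.
The unique mutual best reply is (R1, Low), giving (0, 1).
Labs Inc. earns 7 sequentially versus 0 at the Nash outcome: better off.

better off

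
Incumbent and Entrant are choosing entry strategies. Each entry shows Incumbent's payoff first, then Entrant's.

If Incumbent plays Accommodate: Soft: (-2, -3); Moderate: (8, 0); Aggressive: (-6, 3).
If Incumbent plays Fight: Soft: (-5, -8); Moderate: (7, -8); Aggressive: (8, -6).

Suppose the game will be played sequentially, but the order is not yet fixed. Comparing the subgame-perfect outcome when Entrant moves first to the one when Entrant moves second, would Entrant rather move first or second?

first

If Incumbent leads: Entrant's best replies are Accommodate→Aggressive, Fight→Aggressive; Incumbent's induced payoffs -6, 8; outcome (Fight, Aggressive), payoffs (8, -6).
If Entrant leads: Incumbent's best replies are Soft→Accommodate, Moderate→Accommodate, Aggressive→Fight; Entrant's induced payoffs -3, 0, -6; outcome (Accommodate, Moderate), payoffs (8, 0).
Entrant gets 0 moving first and -6 moving second, so Entrant prefers to move first.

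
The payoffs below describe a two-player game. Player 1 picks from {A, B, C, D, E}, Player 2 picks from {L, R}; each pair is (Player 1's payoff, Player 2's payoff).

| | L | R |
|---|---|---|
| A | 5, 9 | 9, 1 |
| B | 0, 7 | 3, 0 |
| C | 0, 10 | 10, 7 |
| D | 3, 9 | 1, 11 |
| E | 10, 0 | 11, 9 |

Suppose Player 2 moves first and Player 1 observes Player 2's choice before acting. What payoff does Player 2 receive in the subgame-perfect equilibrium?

9

Work backward from Player 1's decision.
- L → Player 1 plays E (best of 5, 0, 0, 3, 10); Player 2 gets 0.
- R → Player 1 plays E (best of 9, 3, 10, 1, 11); Player 2 gets 9.
Player 2's induced payoffs are 0, 9, so Player 2 commits to R. Subgame-perfect outcome: (E, R) with payoffs (11, 9).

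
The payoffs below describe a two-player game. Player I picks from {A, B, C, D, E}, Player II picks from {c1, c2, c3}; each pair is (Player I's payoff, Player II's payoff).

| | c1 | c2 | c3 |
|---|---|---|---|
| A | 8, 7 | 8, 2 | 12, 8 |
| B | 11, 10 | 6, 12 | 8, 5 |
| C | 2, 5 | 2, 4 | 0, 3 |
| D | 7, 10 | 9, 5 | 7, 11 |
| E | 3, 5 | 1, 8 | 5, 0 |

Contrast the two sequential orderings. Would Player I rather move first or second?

If Player I leads: Player II's best replies are A→c3, B→c2, C→c1, D→c3, E→c2; Player I's induced payoffs 12, 6, 2, 7, 1; outcome (A, c3), payoffs (12, 8).
If Player II leads: Player I's best replies are c1→B, c2→D, c3→A; Player II's induced payoffs 10, 5, 8; outcome (B, c1), payoffs (11, 10).
Player I gets 12 moving first and 11 moving second, so Player I prefers to move first.

first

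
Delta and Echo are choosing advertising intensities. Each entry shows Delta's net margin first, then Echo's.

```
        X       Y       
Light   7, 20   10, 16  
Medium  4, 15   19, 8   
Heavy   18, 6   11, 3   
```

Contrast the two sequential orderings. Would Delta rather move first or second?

If Delta leads: Echo's best replies are Light→X, Medium→X, Heavy→X; Delta's induced payoffs 7, 4, 18; outcome (Heavy, X), payoffs (18, 6).
If Echo leads: Delta's best replies are X→Heavy, Y→Medium; Echo's induced payoffs 6, 8; outcome (Medium, Y), payoffs (19, 8).
Delta gets 18 moving first and 19 moving second, so Delta prefers to move second.

second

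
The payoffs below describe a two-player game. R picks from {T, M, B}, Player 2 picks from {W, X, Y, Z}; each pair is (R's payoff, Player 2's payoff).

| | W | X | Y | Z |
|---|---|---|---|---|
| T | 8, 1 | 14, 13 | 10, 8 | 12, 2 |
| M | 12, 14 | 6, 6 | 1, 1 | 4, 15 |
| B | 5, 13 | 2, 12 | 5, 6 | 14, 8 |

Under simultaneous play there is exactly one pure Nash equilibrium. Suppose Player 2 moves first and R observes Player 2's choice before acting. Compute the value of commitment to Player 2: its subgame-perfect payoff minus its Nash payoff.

1

R best-responds to each possible Player 2 move:
- W: R compares 8, 12, 5 and picks M; Player 2 would get 14.
- X: R compares 14, 6, 2 and picks T; Player 2 would get 13.
- Y: R compares 10, 1, 5 and picks T; Player 2 would get 8.
- Z: R compares 12, 4, 14 and picks B; Player 2 would get 8.
Among 14, 13, 8, 8, the best is 14 at W. Subgame-perfect outcome: (M, W) with payoffs (12, 14).
For the simultaneous game, intersect best replies.
R's best replies: W→M; X→T; Y→T; Z→B.
Player 2's best replies: T→X; M→Z; B→W.
The unique mutual best reply is (T, X), giving (14, 13).
Player 2's commitment gain: 14 − 13 = 1.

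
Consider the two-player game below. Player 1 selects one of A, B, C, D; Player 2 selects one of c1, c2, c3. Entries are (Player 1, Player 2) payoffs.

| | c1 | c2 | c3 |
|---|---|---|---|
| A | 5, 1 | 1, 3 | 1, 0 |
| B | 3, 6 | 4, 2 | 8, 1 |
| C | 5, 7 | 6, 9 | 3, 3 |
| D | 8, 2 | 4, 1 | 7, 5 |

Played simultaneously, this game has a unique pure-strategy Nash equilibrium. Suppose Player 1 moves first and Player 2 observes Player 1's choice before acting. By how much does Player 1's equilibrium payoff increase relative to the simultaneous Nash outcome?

Backward induction with Player 1 moving first.
- A: Player 2 compares 1, 3, 0 and picks c2; Player 1 would get 1.
- B: Player 2 compares 6, 2, 1 and picks c1; Player 1 would get 3.
- C: Player 2 compares 7, 9, 3 and picks c2; Player 1 would get 6.
- D: Player 2 compares 2, 1, 5 and picks c3; Player 1 would get 7.
Maximizing over 1, 3, 6, 7, Player 1 chooses D. Subgame-perfect outcome: (D, c3) with payoffs (7, 5).
Under simultaneous play:
Player 1's best replies: c1→D; c2→C; c3→B.
Player 2's best replies: A→c2; B→c1; C→c2; D→c3.
The unique mutual best reply is (C, c2), giving (6, 9).
Player 1's commitment gain: 7 − 6 = 1.

1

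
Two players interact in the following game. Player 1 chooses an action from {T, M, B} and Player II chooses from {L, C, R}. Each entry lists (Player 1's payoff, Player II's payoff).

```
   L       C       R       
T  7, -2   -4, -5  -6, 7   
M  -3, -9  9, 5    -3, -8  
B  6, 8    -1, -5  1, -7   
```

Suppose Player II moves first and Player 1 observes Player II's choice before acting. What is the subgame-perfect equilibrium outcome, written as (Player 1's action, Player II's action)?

Solve by backward induction (Player II leads).
- L: BR = T, leader payoff -2.
- C: BR = M, leader payoff 5.
- R: BR = B, leader payoff -7.
Maximizing over -2, 5, -7, Player II chooses C. Subgame-perfect outcome: (M, C) with payoffs (9, 5).

(M, C)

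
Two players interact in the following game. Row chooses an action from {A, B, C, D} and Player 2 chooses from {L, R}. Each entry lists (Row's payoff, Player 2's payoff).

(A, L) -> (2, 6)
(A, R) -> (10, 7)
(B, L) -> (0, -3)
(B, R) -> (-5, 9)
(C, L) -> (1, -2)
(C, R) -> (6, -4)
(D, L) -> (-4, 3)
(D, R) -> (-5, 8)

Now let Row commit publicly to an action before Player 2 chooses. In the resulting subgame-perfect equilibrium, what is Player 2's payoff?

7

Backward induction with Row moving first.
- A → Player 2 plays R (best of 6, 7); Row gets 10.
- B → Player 2 plays R (best of -3, 9); Row gets -5.
- C → Player 2 plays L (best of -2, -4); Row gets 1.
- D → Player 2 plays R (best of 3, 8); Row gets -5.
Row's induced payoffs are 10, -5, 1, -5, so Row commits to A. Subgame-perfect outcome: (A, R) with payoffs (10, 7).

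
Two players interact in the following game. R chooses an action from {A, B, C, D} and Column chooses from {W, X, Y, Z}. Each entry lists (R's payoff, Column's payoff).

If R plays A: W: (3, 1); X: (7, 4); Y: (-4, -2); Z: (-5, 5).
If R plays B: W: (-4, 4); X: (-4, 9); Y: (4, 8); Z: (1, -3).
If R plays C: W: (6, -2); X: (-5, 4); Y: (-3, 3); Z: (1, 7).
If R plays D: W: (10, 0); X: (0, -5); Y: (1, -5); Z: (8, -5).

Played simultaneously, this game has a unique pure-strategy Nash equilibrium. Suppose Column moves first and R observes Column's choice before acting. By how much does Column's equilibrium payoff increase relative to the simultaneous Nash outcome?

Solve by backward induction (Column leads).
- W → R plays D (best of 3, -4, 6, 10); Column gets 0.
- X → R plays A (best of 7, -4, -5, 0); Column gets 4.
- Y → R plays B (best of -4, 4, -3, 1); Column gets 8.
- Z → R plays D (best of -5, 1, 1, 8); Column gets -5.
Among 0, 4, 8, -5, the best is 8 at Y. Subgame-perfect outcome: (B, Y) with payoffs (4, 8).
For the simultaneous game, intersect best replies.
R's best replies: W→D; X→A; Y→B; Z→D.
Column's best replies: A→Z; B→X; C→Z; D→W.
Only (D, W) has each player best-responding; Nash payoffs (10, 0).
Column's commitment gain: 8 − 0 = 8.

8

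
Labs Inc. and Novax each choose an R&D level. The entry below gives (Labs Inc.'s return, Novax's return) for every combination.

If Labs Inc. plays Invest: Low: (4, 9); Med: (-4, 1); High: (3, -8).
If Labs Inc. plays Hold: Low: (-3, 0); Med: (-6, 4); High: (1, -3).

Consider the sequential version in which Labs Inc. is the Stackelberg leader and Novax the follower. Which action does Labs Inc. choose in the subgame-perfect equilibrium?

Novax best-responds to each possible Labs Inc. move:
- Invest → Novax plays Low (best of 9, 1, -8); Labs Inc. gets 4.
- Hold → Novax plays Med (best of 0, 4, -3); Labs Inc. gets -6.
Among 4, -6, the best is 4 at Invest. Subgame-perfect outcome: (Invest, Low) with payoffs (4, 9).

Invest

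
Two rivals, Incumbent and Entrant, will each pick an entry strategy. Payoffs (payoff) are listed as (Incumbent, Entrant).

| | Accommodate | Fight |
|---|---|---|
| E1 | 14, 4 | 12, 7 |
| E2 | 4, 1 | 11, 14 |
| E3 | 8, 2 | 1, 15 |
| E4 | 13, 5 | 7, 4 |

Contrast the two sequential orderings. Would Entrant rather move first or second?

If Incumbent leads: Entrant's best replies are E1→Fight, E2→Fight, E3→Fight, E4→Accommodate; Incumbent's induced payoffs 12, 11, 1, 13; outcome (E4, Accommodate), payoffs (13, 5).
If Entrant leads: Incumbent's best replies are Accommodate→E1, Fight→E1; Entrant's induced payoffs 4, 7; outcome (E1, Fight), payoffs (12, 7).
Entrant gets 7 moving first and 5 moving second, so Entrant prefers to move first.

first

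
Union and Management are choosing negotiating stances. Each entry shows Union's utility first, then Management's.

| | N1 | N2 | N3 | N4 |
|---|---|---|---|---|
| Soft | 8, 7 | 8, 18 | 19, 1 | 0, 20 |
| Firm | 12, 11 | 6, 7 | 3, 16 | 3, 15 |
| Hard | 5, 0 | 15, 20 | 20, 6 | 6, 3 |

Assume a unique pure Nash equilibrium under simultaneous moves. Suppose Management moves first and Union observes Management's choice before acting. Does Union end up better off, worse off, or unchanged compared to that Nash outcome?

unchanged

Solve by backward induction (Management leads).
- N1: Union compares 8, 12, 5 and picks Firm; Management would get 11.
- N2: Union compares 8, 6, 15 and picks Hard; Management would get 20.
- N3: Union compares 19, 3, 20 and picks Hard; Management would get 6.
- N4: Union compares 0, 3, 6 and picks Hard; Management would get 3.
Among 11, 20, 6, 3, the best is 20 at N2. Subgame-perfect outcome: (Hard, N2) with payoffs (15, 20).
For the simultaneous game, intersect best replies.
Union's best replies: N1→Firm; N2→Hard; N3→Hard; N4→Hard.
Management's best replies: Soft→N4; Firm→N3; Hard→N2.
The unique mutual best reply is (Hard, N2), giving (15, 20).
Union earns 15 sequentially versus 15 at the Nash outcome: unchanged.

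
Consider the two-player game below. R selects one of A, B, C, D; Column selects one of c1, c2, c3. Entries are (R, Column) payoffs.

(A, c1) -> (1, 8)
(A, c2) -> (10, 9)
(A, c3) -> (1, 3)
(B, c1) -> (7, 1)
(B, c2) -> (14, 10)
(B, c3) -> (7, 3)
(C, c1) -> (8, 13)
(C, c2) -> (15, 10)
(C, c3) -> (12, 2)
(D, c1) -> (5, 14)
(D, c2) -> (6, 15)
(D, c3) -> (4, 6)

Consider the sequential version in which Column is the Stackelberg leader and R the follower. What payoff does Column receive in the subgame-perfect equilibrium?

Work backward from R's decision.
- c1: BR = C, leader payoff 13.
- c2: BR = C, leader payoff 10.
- c3: BR = C, leader payoff 2.
Maximizing over 13, 10, 2, Column chooses c1. Subgame-perfect outcome: (C, c1) with payoffs (8, 13).

13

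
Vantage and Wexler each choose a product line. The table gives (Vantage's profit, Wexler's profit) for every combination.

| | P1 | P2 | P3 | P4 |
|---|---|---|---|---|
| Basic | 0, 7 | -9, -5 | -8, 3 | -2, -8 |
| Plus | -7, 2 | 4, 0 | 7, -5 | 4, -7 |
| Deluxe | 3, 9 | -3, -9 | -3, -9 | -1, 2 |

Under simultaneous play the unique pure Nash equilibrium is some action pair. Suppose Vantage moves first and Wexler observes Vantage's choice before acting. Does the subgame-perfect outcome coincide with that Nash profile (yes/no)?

Solve by backward induction (Vantage leads).
- Basic: BR = P1, leader payoff 0.
- Plus: BR = P1, leader payoff -7.
- Deluxe: BR = P1, leader payoff 3.
Maximizing over 0, -7, 3, Vantage chooses Deluxe. Subgame-perfect outcome: (Deluxe, P1) with payoffs (3, 9).
For the simultaneous game, intersect best replies.
Vantage's best replies: P1→Deluxe; P2→Plus; P3→Plus; P4→Plus.
Wexler's best replies: Basic→P1; Plus→P1; Deluxe→P1.
Only (Deluxe, P1) has each player best-responding; Nash payoffs (3, 9).
Sequential outcome (Deluxe, P1) coincides with the Nash profile (Deluxe, P1).

yes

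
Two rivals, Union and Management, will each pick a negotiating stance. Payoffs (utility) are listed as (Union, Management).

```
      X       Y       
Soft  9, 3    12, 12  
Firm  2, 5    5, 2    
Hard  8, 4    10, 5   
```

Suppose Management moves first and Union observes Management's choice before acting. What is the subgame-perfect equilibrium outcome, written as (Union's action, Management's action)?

Solve by backward induction (Management leads).
- X: Union compares 9, 2, 8 and picks Soft; Management would get 3.
- Y: Union compares 12, 5, 10 and picks Soft; Management would get 12.
Management's induced payoffs are 3, 12, so Management commits to Y. Subgame-perfect outcome: (Soft, Y) with payoffs (12, 12).

(Soft, Y)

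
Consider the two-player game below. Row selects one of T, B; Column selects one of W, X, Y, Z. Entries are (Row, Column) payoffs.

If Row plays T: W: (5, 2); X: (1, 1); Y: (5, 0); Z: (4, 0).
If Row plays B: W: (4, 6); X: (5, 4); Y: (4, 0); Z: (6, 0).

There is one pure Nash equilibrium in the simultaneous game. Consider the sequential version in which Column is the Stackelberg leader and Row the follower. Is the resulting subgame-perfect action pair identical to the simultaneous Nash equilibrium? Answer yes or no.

Backward induction with Column moving first.
- W: Row compares 5, 4 and picks T; Column would get 2.
- X: Row compares 1, 5 and picks B; Column would get 4.
- Y: Row compares 5, 4 and picks T; Column would get 0.
- Z: Row compares 4, 6 and picks B; Column would get 0.
Maximizing over 2, 4, 0, 0, Column chooses X. Subgame-perfect outcome: (B, X) with payoffs (5, 4).
Under simultaneous play:
Row's best replies: W→T; X→B; Y→T; Z→B.
Column's best replies: T→W; B→W.
Only (T, W) has each player best-responding; Nash payoffs (5, 2).
Sequential outcome (B, X) differs from the Nash profile (T, W).

no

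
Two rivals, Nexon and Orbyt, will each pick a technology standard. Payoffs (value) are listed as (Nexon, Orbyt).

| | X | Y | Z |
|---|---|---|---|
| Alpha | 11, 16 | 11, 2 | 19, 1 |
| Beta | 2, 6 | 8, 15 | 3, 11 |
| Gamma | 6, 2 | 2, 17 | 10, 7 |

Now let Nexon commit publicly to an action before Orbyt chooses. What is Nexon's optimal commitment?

Orbyt best-responds to each possible Nexon move:
- Alpha: BR = X, leader payoff 11.
- Beta: BR = Y, leader payoff 8.
- Gamma: BR = Y, leader payoff 2.
Maximizing over 11, 8, 2, Nexon chooses Alpha. Subgame-perfect outcome: (Alpha, X) with payoffs (11, 16).

Alpha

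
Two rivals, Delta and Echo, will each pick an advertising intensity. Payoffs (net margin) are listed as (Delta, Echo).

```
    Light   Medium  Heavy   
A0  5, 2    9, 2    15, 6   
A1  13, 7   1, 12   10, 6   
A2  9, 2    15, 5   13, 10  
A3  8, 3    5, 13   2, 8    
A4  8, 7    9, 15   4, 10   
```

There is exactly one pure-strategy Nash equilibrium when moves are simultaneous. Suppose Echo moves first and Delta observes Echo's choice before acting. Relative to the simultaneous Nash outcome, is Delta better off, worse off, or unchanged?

Solve by backward induction (Echo leads).
- Light → Delta plays A1 (best of 5, 13, 9, 8, 8); Echo gets 7.
- Medium → Delta plays A2 (best of 9, 1, 15, 5, 9); Echo gets 5.
- Heavy → Delta plays A0 (best of 15, 10, 13, 2, 4); Echo gets 6.
Among 7, 5, 6, the best is 7 at Light. Subgame-perfect outcome: (A1, Light) with payoffs (13, 7).
Now find the simultaneous Nash equilibrium.
Delta's best replies: Light→A1; Medium→A2; Heavy→A0.
Echo's best replies: A0→Heavy; A1→Medium; A2→Heavy; A3→Medium; A4→Medium.
The unique mutual best reply is (A0, Heavy), giving (15, 6).
Delta earns 13 sequentially versus 15 at the Nash outcome: worse off.

worse off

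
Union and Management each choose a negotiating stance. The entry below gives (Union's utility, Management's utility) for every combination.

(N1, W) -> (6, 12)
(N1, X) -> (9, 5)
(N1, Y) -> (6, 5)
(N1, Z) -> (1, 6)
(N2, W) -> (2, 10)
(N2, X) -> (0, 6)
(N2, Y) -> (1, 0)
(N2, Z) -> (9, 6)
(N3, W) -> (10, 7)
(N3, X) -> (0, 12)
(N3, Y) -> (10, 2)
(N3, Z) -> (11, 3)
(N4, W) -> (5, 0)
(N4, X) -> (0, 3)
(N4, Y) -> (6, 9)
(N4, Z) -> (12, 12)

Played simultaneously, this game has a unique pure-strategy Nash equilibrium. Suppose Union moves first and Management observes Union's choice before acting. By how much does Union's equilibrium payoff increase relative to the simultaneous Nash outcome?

Work backward from Management's decision.
- N1 → Management plays W (best of 12, 5, 5, 6); Union gets 6.
- N2 → Management plays W (best of 10, 6, 0, 6); Union gets 2.
- N3 → Management plays X (best of 7, 12, 2, 3); Union gets 0.
- N4 → Management plays Z (best of 0, 3, 9, 12); Union gets 12.
Union's induced payoffs are 6, 2, 0, 12, so Union commits to N4. Subgame-perfect outcome: (N4, Z) with payoffs (12, 12).
Now find the simultaneous Nash equilibrium.
Union's best replies: W→N3; X→N1; Y→N3; Z→N4.
Management's best replies: N1→W; N2→W; N3→X; N4→Z.
Only (N4, Z) has each player best-responding; Nash payoffs (12, 12).
Union's commitment gain: 12 − 12 = 0.

0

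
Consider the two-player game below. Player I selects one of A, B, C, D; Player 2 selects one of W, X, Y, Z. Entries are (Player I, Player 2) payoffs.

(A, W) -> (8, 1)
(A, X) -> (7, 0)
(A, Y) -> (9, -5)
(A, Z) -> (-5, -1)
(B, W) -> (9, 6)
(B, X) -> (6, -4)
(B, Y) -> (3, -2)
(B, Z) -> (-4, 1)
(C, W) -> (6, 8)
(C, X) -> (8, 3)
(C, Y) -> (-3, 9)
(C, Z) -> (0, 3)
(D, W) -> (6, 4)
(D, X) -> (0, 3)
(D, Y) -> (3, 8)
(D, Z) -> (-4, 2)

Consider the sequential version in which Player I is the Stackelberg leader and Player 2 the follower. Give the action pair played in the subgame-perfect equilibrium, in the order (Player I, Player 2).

Solve by backward induction (Player I leads).
- A → Player 2 plays W (best of 1, 0, -5, -1); Player I gets 8.
- B → Player 2 plays W (best of 6, -4, -2, 1); Player I gets 9.
- C → Player 2 plays Y (best of 8, 3, 9, 3); Player I gets -3.
- D → Player 2 plays Y (best of 4, 3, 8, 2); Player I gets 3.
Player I's induced payoffs are 8, 9, -3, 3, so Player I commits to B. Subgame-perfect outcome: (B, W) with payoffs (9, 6).

(B, W)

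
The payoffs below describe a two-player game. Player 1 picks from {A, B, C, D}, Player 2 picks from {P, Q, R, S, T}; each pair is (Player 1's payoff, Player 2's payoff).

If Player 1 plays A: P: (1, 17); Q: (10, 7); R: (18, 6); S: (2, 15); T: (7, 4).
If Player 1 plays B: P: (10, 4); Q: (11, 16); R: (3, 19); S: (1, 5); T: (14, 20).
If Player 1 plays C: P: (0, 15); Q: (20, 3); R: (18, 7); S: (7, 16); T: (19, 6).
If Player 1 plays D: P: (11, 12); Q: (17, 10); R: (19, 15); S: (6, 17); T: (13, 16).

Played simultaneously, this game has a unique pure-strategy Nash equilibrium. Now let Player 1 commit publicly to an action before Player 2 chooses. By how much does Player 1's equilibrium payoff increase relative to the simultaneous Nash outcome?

Solve by backward induction (Player 1 leads).
- A: BR = P, leader payoff 1.
- B: BR = T, leader payoff 14.
- C: BR = S, leader payoff 7.
- D: BR = S, leader payoff 6.
Player 1's induced payoffs are 1, 14, 7, 6, so Player 1 commits to B. Subgame-perfect outcome: (B, T) with payoffs (14, 20).
Now find the simultaneous Nash equilibrium.
Player 1's best replies: P→D; Q→C; R→D; S→C; T→C.
Player 2's best replies: A→P; B→T; C→S; D→S.
The unique mutual best reply is (C, S), giving (7, 16).
Player 1's commitment gain: 14 − 7 = 7.

7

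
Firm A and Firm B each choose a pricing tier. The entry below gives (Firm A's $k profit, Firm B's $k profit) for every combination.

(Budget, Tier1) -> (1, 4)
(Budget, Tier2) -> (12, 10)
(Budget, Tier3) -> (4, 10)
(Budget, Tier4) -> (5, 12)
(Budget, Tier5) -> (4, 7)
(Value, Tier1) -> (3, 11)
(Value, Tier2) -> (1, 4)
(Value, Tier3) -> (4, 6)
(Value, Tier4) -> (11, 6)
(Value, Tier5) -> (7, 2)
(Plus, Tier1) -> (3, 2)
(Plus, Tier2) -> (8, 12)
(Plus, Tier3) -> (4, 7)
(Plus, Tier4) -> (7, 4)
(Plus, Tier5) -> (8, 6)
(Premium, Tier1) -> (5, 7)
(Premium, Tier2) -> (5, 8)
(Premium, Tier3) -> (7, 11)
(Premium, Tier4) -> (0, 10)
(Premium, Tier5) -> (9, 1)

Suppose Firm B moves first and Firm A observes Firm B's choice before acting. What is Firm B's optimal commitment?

Tier3

Firm A best-responds to each possible Firm B move:
- Tier1: Firm A compares 1, 3, 3, 5 and picks Premium; Firm B would get 7.
- Tier2: Firm A compares 12, 1, 8, 5 and picks Budget; Firm B would get 10.
- Tier3: Firm A compares 4, 4, 4, 7 and picks Premium; Firm B would get 11.
- Tier4: Firm A compares 5, 11, 7, 0 and picks Value; Firm B would get 6.
- Tier5: Firm A compares 4, 7, 8, 9 and picks Premium; Firm B would get 1.
Firm B's induced payoffs are 7, 10, 11, 6, 1, so Firm B commits to Tier3. Subgame-perfect outcome: (Premium, Tier3) with payoffs (7, 11).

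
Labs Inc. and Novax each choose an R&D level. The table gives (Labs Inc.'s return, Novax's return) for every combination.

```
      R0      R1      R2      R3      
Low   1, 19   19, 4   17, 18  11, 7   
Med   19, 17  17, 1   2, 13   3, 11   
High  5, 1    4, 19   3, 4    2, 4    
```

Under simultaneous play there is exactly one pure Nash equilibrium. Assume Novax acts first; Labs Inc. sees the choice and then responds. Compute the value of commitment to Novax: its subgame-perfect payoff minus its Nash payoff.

Labs Inc. best-responds to each possible Novax move:
- R0: Labs Inc. compares 1, 19, 5 and picks Med; Novax would get 17.
- R1: Labs Inc. compares 19, 17, 4 and picks Low; Novax would get 4.
- R2: Labs Inc. compares 17, 2, 3 and picks Low; Novax would get 18.
- R3: Labs Inc. compares 11, 3, 2 and picks Low; Novax would get 7.
Maximizing over 17, 4, 18, 7, Novax chooses R2. Subgame-perfect outcome: (Low, R2) with payoffs (17, 18).
For the simultaneous game, intersect best replies.
Labs Inc.'s best replies: R0→Med; R1→Low; R2→Low; R3→Low.
Novax's best replies: Low→R0; Med→R0; High→R1.
The unique mutual best reply is (Med, R0), giving (19, 17).
Novax's commitment gain: 18 − 17 = 1.

1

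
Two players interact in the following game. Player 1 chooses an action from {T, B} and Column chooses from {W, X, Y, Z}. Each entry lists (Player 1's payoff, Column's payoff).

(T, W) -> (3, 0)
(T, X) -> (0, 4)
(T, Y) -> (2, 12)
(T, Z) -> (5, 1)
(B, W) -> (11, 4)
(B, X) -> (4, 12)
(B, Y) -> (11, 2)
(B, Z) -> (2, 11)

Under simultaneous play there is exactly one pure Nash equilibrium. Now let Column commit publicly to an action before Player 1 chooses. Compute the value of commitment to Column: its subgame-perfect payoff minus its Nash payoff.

Work backward from Player 1's decision.
- W → Player 1 plays B (best of 3, 11); Column gets 4.
- X → Player 1 plays B (best of 0, 4); Column gets 12.
- Y → Player 1 plays B (best of 2, 11); Column gets 2.
- Z → Player 1 plays T (best of 5, 2); Column gets 1.
Maximizing over 4, 12, 2, 1, Column chooses X. Subgame-perfect outcome: (B, X) with payoffs (4, 12).
Now find the simultaneous Nash equilibrium.
Player 1's best replies: W→B; X→B; Y→B; Z→T.
Column's best replies: T→Y; B→X.
Only (B, X) has each player best-responding; Nash payoffs (4, 12).
Column's commitment gain: 12 − 12 = 0.

0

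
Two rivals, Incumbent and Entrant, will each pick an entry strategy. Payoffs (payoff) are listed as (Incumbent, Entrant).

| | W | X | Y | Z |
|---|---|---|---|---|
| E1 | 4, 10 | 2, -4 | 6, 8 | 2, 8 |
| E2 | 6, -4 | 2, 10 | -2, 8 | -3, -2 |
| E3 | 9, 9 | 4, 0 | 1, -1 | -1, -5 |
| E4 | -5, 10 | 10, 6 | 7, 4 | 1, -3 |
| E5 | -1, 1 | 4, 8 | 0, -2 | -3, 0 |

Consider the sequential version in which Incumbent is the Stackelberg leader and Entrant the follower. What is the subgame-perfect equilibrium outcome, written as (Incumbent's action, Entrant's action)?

(E3, W)

Solve by backward induction (Incumbent leads).
- E1: BR = W, leader payoff 4.
- E2: BR = X, leader payoff 2.
- E3: BR = W, leader payoff 9.
- E4: BR = W, leader payoff -5.
- E5: BR = X, leader payoff 4.
Among 4, 2, 9, -5, 4, the best is 9 at E3. Subgame-perfect outcome: (E3, W) with payoffs (9, 9).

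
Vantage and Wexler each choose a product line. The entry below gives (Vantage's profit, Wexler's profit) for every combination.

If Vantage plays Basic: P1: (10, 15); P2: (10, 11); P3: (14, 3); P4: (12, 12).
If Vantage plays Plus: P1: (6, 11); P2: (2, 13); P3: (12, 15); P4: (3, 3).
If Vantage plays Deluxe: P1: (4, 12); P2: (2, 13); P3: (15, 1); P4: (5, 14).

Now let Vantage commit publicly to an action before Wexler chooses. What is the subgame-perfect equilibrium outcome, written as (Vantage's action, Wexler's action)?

(Plus, P3)

Wexler best-responds to each possible Vantage move:
- Basic: BR = P1, leader payoff 10.
- Plus: BR = P3, leader payoff 12.
- Deluxe: BR = P4, leader payoff 5.
Maximizing over 10, 12, 5, Vantage chooses Plus. Subgame-perfect outcome: (Plus, P3) with payoffs (12, 15).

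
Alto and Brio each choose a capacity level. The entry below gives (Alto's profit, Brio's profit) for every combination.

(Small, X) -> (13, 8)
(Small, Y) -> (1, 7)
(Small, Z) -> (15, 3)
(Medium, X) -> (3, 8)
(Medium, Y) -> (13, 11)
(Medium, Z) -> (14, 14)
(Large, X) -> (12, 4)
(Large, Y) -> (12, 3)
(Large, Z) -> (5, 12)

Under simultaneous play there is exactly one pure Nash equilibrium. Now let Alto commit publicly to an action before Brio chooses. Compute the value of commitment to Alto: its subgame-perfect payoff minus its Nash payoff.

1

Work backward from Brio's decision.
- Small: Brio compares 8, 7, 3 and picks X; Alto would get 13.
- Medium: Brio compares 8, 11, 14 and picks Z; Alto would get 14.
- Large: Brio compares 4, 3, 12 and picks Z; Alto would get 5.
Alto's induced payoffs are 13, 14, 5, so Alto commits to Medium. Subgame-perfect outcome: (Medium, Z) with payoffs (14, 14).
For the simultaneous game, intersect best replies.
Alto's best replies: X→Small; Y→Medium; Z→Small.
Brio's best replies: Small→X; Medium→Z; Large→Z.
Only (Small, X) has each player best-responding; Nash payoffs (13, 8).
Alto's commitment gain: 14 − 13 = 1.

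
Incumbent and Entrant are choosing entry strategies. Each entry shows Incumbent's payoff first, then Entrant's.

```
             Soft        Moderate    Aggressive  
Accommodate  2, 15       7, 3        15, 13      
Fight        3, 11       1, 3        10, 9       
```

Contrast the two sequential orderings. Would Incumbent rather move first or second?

second

If Incumbent leads: Entrant's best replies are Accommodate→Soft, Fight→Soft; Incumbent's induced payoffs 2, 3; outcome (Fight, Soft), payoffs (3, 11).
If Entrant leads: Incumbent's best replies are Soft→Fight, Moderate→Accommodate, Aggressive→Accommodate; Entrant's induced payoffs 11, 3, 13; outcome (Accommodate, Aggressive), payoffs (15, 13).
Incumbent gets 3 moving first and 15 moving second, so Incumbent prefers to move second.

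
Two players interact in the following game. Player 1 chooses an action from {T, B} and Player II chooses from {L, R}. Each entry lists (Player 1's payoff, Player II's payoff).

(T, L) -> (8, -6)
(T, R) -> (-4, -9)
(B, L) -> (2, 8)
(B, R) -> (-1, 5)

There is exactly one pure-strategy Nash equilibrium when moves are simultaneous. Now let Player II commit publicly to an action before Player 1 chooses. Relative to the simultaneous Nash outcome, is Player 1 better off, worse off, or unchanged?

Player 1 best-responds to each possible Player II move:
- L: BR = T, leader payoff -6.
- R: BR = B, leader payoff 5.
Maximizing over -6, 5, Player II chooses R. Subgame-perfect outcome: (B, R) with payoffs (-1, 5).
Now find the simultaneous Nash equilibrium.
Player 1's best replies: L→T; R→B.
Player II's best replies: T→L; B→L.
Only (T, L) has each player best-responding; Nash payoffs (8, -6).
Player 1 earns -1 sequentially versus 8 at the Nash outcome: worse off.

worse off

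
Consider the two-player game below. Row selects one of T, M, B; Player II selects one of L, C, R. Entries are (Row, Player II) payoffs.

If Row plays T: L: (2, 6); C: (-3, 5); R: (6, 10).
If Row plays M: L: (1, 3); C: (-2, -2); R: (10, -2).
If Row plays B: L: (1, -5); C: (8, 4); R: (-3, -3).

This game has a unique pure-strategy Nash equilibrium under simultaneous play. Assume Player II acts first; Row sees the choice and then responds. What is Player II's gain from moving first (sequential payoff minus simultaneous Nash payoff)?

2

Work backward from Row's decision.
- L → Row plays T (best of 2, 1, 1); Player II gets 6.
- C → Row plays B (best of -3, -2, 8); Player II gets 4.
- R → Row plays M (best of 6, 10, -3); Player II gets -2.
Among 6, 4, -2, the best is 6 at L. Subgame-perfect outcome: (T, L) with payoffs (2, 6).
Under simultaneous play:
Row's best replies: L→T; C→B; R→M.
Player II's best replies: T→R; M→L; B→C.
Only (B, C) has each player best-responding; Nash payoffs (8, 4).
Player II's commitment gain: 6 − 4 = 2.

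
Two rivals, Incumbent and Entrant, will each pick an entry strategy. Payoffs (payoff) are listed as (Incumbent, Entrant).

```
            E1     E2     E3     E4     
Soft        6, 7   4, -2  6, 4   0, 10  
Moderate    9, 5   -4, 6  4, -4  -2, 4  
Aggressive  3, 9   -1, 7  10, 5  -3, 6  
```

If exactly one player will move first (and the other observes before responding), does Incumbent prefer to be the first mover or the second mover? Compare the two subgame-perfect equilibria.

first

If Incumbent leads: Entrant's best replies are Soft→E4, Moderate→E2, Aggressive→E1; Incumbent's induced payoffs 0, -4, 3; outcome (Aggressive, E1), payoffs (3, 9).
If Entrant leads: Incumbent's best replies are E1→Moderate, E2→Soft, E3→Aggressive, E4→Soft; Entrant's induced payoffs 5, -2, 5, 10; outcome (Soft, E4), payoffs (0, 10).
Incumbent gets 3 moving first and 0 moving second, so Incumbent prefers to move first.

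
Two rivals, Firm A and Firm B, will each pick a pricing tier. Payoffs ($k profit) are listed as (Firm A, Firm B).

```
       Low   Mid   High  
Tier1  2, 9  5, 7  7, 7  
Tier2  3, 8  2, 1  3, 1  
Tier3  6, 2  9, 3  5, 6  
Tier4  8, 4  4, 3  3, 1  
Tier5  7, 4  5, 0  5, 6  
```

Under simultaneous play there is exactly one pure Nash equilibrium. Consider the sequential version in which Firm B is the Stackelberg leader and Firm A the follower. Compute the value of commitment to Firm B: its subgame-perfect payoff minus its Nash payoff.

Work backward from Firm A's decision.
- Low → Firm A plays Tier4 (best of 2, 3, 6, 8, 7); Firm B gets 4.
- Mid → Firm A plays Tier3 (best of 5, 2, 9, 4, 5); Firm B gets 3.
- High → Firm A plays Tier1 (best of 7, 3, 5, 3, 5); Firm B gets 7.
Among 4, 3, 7, the best is 7 at High. Subgame-perfect outcome: (Tier1, High) with payoffs (7, 7).
Under simultaneous play:
Firm A's best replies: Low→Tier4; Mid→Tier3; High→Tier1.
Firm B's best replies: Tier1→Low; Tier2→Low; Tier3→High; Tier4→Low; Tier5→High.
The unique mutual best reply is (Tier4, Low), giving (8, 4).
Firm B's commitment gain: 7 − 4 = 3.

3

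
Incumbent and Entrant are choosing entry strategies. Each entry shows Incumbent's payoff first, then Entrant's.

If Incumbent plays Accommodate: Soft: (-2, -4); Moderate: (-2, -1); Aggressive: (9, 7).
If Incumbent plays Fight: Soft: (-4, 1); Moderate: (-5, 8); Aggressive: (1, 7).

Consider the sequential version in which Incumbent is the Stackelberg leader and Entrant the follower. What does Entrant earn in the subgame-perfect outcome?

7

Work backward from Entrant's decision.
- Accommodate: BR = Aggressive, leader payoff 9.
- Fight: BR = Moderate, leader payoff -5.
Incumbent's induced payoffs are 9, -5, so Incumbent commits to Accommodate. Subgame-perfect outcome: (Accommodate, Aggressive) with payoffs (9, 7).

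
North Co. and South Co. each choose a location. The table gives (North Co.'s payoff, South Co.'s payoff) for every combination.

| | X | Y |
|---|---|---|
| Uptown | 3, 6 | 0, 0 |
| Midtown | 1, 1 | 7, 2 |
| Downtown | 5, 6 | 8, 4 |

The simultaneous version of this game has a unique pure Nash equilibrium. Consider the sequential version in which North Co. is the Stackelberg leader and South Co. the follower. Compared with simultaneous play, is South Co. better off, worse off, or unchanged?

worse off

Solve by backward induction (North Co. leads).
- Uptown: BR = X, leader payoff 3.
- Midtown: BR = Y, leader payoff 7.
- Downtown: BR = X, leader payoff 5.
North Co.'s induced payoffs are 3, 7, 5, so North Co. commits to Midtown. Subgame-perfect outcome: (Midtown, Y) with payoffs (7, 2).
For the simultaneous game, intersect best replies.
North Co.'s best replies: X→Downtown; Y→Downtown.
South Co.'s best replies: Uptown→X; Midtown→Y; Downtown→X.
Only (Downtown, X) has each player best-responding; Nash payoffs (5, 6).
South Co. earns 2 sequentially versus 6 at the Nash outcome: worse off.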